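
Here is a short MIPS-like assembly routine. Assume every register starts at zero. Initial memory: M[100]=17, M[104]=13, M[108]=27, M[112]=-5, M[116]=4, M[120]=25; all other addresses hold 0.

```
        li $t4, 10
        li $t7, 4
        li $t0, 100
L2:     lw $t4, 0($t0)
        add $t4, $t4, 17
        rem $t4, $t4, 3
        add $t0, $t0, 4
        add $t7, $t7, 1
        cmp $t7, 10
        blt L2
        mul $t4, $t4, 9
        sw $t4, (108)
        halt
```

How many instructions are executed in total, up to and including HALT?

48

$t4=10
$t7=4
$t0=100
$t4=M[100]=17
$t4=17+17=34
$t4=34%3=1
$t0=100+4=104
$t7=4+1=5
cmp $t7, 10  (cmp 5,10)
blt L2: taken
$t4=M[104]=13
$t4=13+17=30
$t4=30%3=0
$t0=104+4=108
$t7=5+1=6
cmp $t7, 10  (cmp 6,10)
blt L2: taken
$t4=M[108]=27
$t4=27+17=44
$t4=44%3=2
$t0=108+4=112
$t7=6+1=7
cmp $t7, 10  (cmp 7,10)
blt L2: taken
$t4=M[112]=-5
$t4=(-5)+17=12
$t4=12%3=0
$t0=112+4=116
$t7=7+1=8
cmp $t7, 10  (cmp 8,10)
blt L2: taken
$t4=M[116]=4
$t4=4+17=21
$t4=21%3=0
$t0=116+4=120
$t7=8+1=9
cmp $t7, 10  (cmp 9,10)
blt L2: taken
$t4=M[120]=25
$t4=25+17=42
$t4=42%3=0
$t0=120+4=124
$t7=9+1=10
cmp $t7, 10  (cmp 10,10)
blt L2: not taken
$t4=0*9=0
sw $t4, (108) → M[108]=0
halt.
Total executed instructions: 48.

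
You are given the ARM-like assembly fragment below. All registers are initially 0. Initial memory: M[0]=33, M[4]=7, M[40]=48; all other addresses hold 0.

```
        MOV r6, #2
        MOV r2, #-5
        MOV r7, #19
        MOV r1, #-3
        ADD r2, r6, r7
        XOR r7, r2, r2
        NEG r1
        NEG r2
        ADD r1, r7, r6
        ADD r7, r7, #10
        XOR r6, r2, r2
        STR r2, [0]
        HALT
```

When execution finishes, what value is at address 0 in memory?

after MOV r6, #2: r6=2
after MOV r2, #-5: r2=-5
after MOV r7, #19: r7=19
after MOV r1, #-3: r1=-3
after ADD r2, r6, r7: r2=2+19=21
after XOR r7, r2, r2: r7=21^21=0
after NEG r1: r1=-(-3)=3
after NEG r2: r2=-(21)=-21
after ADD r1, r7, r6: r1=0+2=2
after ADD r7, r7, #10: r7=0+10=10
after XOR r6, r2, r2: r6=(-21)^(-21)=0
STR r2, [0] → M[0]=-21
halt.

-21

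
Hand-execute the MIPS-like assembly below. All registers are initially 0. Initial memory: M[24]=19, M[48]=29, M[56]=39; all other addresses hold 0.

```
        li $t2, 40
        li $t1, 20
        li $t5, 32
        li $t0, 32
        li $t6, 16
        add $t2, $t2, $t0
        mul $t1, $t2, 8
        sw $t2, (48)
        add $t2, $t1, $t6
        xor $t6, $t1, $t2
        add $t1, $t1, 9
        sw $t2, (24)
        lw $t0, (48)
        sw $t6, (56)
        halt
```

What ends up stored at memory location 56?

after li $t2, 40: $t2=40
after li $t1, 20: $t1=20
after li $t5, 32: $t5=32
after li $t0, 32: $t0=32
after li $t6, 16: $t6=16
after add $t2, $t2, $t0: $t2=40+32=72
after mul $t1, $t2, 8: $t1=72*8=576
sw $t2, (48) → M[48]=72
after add $t2, $t1, $t6: $t2=576+16=592
after xor $t6, $t1, $t2: $t6=576^592=16
after add $t1, $t1, 9: $t1=576+9=585
sw $t2, (24) → M[24]=592
after lw $t0, (48): $t0=M[48]=72
sw $t6, (56) → M[56]=16
halt.

16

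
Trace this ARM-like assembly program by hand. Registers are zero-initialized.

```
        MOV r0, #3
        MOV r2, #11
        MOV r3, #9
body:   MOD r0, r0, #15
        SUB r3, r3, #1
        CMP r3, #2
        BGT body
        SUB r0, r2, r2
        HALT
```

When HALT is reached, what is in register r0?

0

r0=3
r2=11
r3=9
r0=3%15=3
r3=9-1=8
CMP r3, #2  (cmp 8,2)
BGT body: taken
r0=3%15=3
r3=8-1=7
CMP r3, #2  (cmp 7,2)
BGT body: taken
r0=3%15=3
r3=7-1=6
CMP r3, #2  (cmp 6,2)
BGT body: taken
r0=3%15=3
r3=6-1=5
CMP r3, #2  (cmp 5,2)
BGT body: taken
r0=3%15=3
r3=5-1=4
CMP r3, #2  (cmp 4,2)
BGT body: taken
r0=3%15=3
r3=4-1=3
CMP r3, #2  (cmp 3,2)
BGT body: taken
r0=3%15=3
r3=3-1=2
CMP r3, #2  (cmp 2,2)
BGT body: not taken
r0=11-11=0
halt.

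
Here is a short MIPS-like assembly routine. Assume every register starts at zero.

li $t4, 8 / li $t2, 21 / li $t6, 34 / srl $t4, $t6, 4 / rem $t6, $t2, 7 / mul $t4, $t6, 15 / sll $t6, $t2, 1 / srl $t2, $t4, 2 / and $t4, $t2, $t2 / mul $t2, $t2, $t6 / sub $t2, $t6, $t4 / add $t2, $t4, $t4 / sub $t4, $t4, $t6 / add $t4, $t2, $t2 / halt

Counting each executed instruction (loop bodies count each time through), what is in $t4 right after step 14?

after li $t4, 8: $t4=8
after li $t2, 21: $t2=21
after li $t6, 34: $t6=34
after srl $t4, $t6, 4: $t4=34>>4=2
after rem $t6, $t2, 7: $t6=21%7=0
after mul $t4, $t6, 15: $t4=0*15=0
after sll $t6, $t2, 1: $t6=21<<1=42
after srl $t2, $t4, 2: $t2=0>>2=0
after and $t4, $t2, $t2: $t4=0&0=0
after mul $t2, $t2, $t6: $t2=0*42=0
after sub $t2, $t6, $t4: $t2=42-0=42
after add $t2, $t4, $t4: $t2=0+0=0
after sub $t4, $t4, $t6: $t4=0-42=-42
after add $t4, $t2, $t2: $t4=0+0=0
After step 14: $t4 = 0.

0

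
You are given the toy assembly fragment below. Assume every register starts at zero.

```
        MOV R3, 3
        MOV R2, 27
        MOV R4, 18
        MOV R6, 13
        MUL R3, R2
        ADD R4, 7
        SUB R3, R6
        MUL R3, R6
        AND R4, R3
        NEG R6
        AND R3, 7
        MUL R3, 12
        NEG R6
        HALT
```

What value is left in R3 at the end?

after MOV R3, 3: R3=3
after MOV R2, 27: R2=27
after MOV R4, 18: R4=18
after MOV R6, 13: R6=13
after MUL R3, R2: R3=3*27=81
after ADD R4, 7: R4=18+7=25
after SUB R3, R6: R3=81-13=68
after MUL R3, R6: R3=68*13=884
after AND R4, R3: R4=25&884=16
after NEG R6: R6=-(13)=-13
after AND R3, 7: R3=884&7=4
after MUL R3, 12: R3=4*12=48
after NEG R6: R6=-(-13)=13
halt.

48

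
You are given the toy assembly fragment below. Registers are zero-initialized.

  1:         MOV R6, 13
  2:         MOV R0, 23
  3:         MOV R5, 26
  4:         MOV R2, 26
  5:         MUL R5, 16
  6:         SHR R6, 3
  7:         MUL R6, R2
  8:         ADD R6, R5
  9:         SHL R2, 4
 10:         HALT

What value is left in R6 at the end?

442

MOV R6, 13 → R6=13
MOV R0, 23 → R0=23
MOV R5, 26 → R5=26
MOV R2, 26 → R2=26
MUL R5, 16 → R5=26*16=416
SHR R6, 3 → R6=13>>3=1
MUL R6, R2 → R6=1*26=26
ADD R6, R5 → R6=26+416=442
SHL R2, 4 → R2=26<<4=416
halt.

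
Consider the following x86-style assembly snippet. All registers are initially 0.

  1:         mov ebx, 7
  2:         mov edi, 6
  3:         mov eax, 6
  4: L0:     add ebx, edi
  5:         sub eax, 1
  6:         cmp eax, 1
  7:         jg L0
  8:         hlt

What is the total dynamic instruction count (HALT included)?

24

after mov ebx, 7: ebx=7
after mov edi, 6: edi=6
after mov eax, 6: eax=6
after add ebx, edi: ebx=7+6=13
after sub eax, 1: eax=6-1=5
cmp eax, 1  (cmp 5,1)
jg L0: taken
after add ebx, edi: ebx=13+6=19
after sub eax, 1: eax=5-1=4
cmp eax, 1  (cmp 4,1)
jg L0: taken
after add ebx, edi: ebx=19+6=25
after sub eax, 1: eax=4-1=3
cmp eax, 1  (cmp 3,1)
jg L0: taken
after add ebx, edi: ebx=25+6=31
after sub eax, 1: eax=3-1=2
cmp eax, 1  (cmp 2,1)
jg L0: taken
after add ebx, edi: ebx=31+6=37
after sub eax, 1: eax=2-1=1
cmp eax, 1  (cmp 1,1)
jg L0: not taken
halt.
Total executed instructions: 24.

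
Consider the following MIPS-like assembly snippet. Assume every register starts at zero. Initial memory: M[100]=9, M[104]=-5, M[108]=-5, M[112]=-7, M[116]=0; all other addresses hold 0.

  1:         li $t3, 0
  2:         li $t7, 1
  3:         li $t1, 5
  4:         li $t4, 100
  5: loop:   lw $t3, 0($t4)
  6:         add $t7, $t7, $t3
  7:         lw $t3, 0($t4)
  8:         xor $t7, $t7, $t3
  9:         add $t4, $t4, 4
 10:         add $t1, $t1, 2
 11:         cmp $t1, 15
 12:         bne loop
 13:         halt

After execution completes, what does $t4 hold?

120

li $t3, 0 → $t3=0
li $t7, 1 → $t7=1
li $t1, 5 → $t1=5
li $t4, 100 → $t4=100
lw $t3, 0($t4) → $t3=M[100]=9
add $t7, $t7, $t3 → $t7=1+9=10
lw $t3, 0($t4) → $t3=M[100]=9
xor $t7, $t7, $t3 → $t7=10^9=3
add $t4, $t4, 4 → $t4=100+4=104
add $t1, $t1, 2 → $t1=5+2=7
cmp $t1, 15  (cmp 7,15)
bne loop: taken
lw $t3, 0($t4) → $t3=M[104]=-5
add $t7, $t7, $t3 → $t7=3+(-5)=-2
lw $t3, 0($t4) → $t3=M[104]=-5
xor $t7, $t7, $t3 → $t7=(-2)^(-5)=5
add $t4, $t4, 4 → $t4=104+4=108
add $t1, $t1, 2 → $t1=7+2=9
cmp $t1, 15  (cmp 9,15)
bne loop: taken
lw $t3, 0($t4) → $t3=M[108]=-5
add $t7, $t7, $t3 → $t7=5+(-5)=0
lw $t3, 0($t4) → $t3=M[108]=-5
xor $t7, $t7, $t3 → $t7=0^(-5)=-5
add $t4, $t4, 4 → $t4=108+4=112
add $t1, $t1, 2 → $t1=9+2=11
cmp $t1, 15  (cmp 11,15)
bne loop: taken
lw $t3, 0($t4) → $t3=M[112]=-7
add $t7, $t7, $t3 → $t7=(-5)+(-7)=-12
lw $t3, 0($t4) → $t3=M[112]=-7
xor $t7, $t7, $t3 → $t7=(-12)^(-7)=13
add $t4, $t4, 4 → $t4=112+4=116
add $t1, $t1, 2 → $t1=11+2=13
cmp $t1, 15  (cmp 13,15)
bne loop: taken
lw $t3, 0($t4) → $t3=M[116]=0
add $t7, $t7, $t3 → $t7=13+0=13
lw $t3, 0($t4) → $t3=M[116]=0
xor $t7, $t7, $t3 → $t7=13^0=13
add $t4, $t4, 4 → $t4=116+4=120
add $t1, $t1, 2 → $t1=13+2=15
cmp $t1, 15  (cmp 15,15)
bne loop: not taken
halt.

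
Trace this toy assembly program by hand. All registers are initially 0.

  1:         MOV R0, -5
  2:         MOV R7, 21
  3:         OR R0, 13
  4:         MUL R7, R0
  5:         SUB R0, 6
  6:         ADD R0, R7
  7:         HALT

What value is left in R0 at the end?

MOV R0, -5 → R0=-5
MOV R7, 21 → R7=21
OR R0, 13 → R0=(-5)|13=-1
MUL R7, R0 → R7=21*(-1)=-21
SUB R0, 6 → R0=(-1)-6=-7
ADD R0, R7 → R0=(-7)+(-21)=-28
halt.

-28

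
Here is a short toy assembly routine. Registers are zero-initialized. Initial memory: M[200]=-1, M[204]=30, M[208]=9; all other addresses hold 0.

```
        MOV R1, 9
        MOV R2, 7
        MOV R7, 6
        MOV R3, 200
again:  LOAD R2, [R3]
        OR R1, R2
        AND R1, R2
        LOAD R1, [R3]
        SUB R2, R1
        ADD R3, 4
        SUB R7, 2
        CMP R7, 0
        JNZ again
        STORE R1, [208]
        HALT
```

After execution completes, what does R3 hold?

R1=9
R2=7
R7=6
R3=200
R2=M[200]=-1
R1=9|(-1)=-1
R1=(-1)&(-1)=-1
R1=M[200]=-1
R2=(-1)-(-1)=0
R3=200+4=204
R7=6-2=4
CMP R7, 0  (cmp 4,0)
JNZ again: taken
R2=M[204]=30
R1=(-1)|30=-1
R1=(-1)&30=30
R1=M[204]=30
R2=30-30=0
R3=204+4=208
R7=4-2=2
CMP R7, 0  (cmp 2,0)
JNZ again: taken
R2=M[208]=9
R1=30|9=31
R1=31&9=9
R1=M[208]=9
R2=9-9=0
R3=208+4=212
R7=2-2=0
CMP R7, 0  (cmp 0,0)
JNZ again: not taken
STORE R1, [208] → M[208]=9
halt.

212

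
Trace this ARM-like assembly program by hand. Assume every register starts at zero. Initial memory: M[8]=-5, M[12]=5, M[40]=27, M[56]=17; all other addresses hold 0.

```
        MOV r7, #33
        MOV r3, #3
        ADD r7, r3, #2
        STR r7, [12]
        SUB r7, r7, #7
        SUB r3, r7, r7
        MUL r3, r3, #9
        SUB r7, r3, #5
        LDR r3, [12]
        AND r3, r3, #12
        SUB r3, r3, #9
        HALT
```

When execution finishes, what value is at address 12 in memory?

r7=33
r3=3
r7=3+2=5
STR r7, [12] → M[12]=5
r7=5-7=-2
r3=(-2)-(-2)=0
r3=0*9=0
r7=0-5=-5
r3=M[12]=5
r3=5&12=4
r3=4-9=-5
halt.

5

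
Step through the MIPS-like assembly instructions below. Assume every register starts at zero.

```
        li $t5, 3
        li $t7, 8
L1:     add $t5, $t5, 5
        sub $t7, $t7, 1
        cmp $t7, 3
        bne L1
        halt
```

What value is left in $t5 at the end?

28

li $t5, 3 → $t5=3
li $t7, 8 → $t7=8
add $t5, $t5, 5 → $t5=3+5=8
sub $t7, $t7, 1 → $t7=8-1=7
cmp $t7, 3  (cmp 7,3)
bne L1: taken
add $t5, $t5, 5 → $t5=8+5=13
sub $t7, $t7, 1 → $t7=7-1=6
cmp $t7, 3  (cmp 6,3)
bne L1: taken
add $t5, $t5, 5 → $t5=13+5=18
sub $t7, $t7, 1 → $t7=6-1=5
cmp $t7, 3  (cmp 5,3)
bne L1: taken
add $t5, $t5, 5 → $t5=18+5=23
sub $t7, $t7, 1 → $t7=5-1=4
cmp $t7, 3  (cmp 4,3)
bne L1: taken
add $t5, $t5, 5 → $t5=23+5=28
sub $t7, $t7, 1 → $t7=4-1=3
cmp $t7, 3  (cmp 3,3)
bne L1: not taken
halt.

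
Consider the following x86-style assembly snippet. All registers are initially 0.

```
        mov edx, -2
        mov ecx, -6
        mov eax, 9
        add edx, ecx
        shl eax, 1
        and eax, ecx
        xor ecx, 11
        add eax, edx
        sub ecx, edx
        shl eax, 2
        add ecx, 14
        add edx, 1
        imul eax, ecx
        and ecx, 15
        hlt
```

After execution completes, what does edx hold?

-7

mov edx, -2 → edx=-2
mov ecx, -6 → ecx=-6
mov eax, 9 → eax=9
add edx, ecx → edx=(-2)+(-6)=-8
shl eax, 1 → eax=9<<1=18
and eax, ecx → eax=18&(-6)=18
xor ecx, 11 → ecx=(-6)^11=-15
add eax, edx → eax=18+(-8)=10
sub ecx, edx → ecx=(-15)-(-8)=-7
shl eax, 2 → eax=10<<2=40
add ecx, 14 → ecx=(-7)+14=7
add edx, 1 → edx=(-8)+1=-7
imul eax, ecx → eax=40*7=280
and ecx, 15 → ecx=7&15=7
halt.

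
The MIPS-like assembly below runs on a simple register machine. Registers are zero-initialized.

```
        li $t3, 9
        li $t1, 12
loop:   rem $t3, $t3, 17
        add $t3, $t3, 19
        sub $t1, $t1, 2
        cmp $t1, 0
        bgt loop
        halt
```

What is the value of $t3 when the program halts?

21

after li $t3, 9: $t3=9
after li $t1, 12: $t1=12
after rem $t3, $t3, 17: $t3=9%17=9
after add $t3, $t3, 19: $t3=9+19=28
after sub $t1, $t1, 2: $t1=12-2=10
cmp $t1, 0  (cmp 10,0)
bgt loop: taken
after rem $t3, $t3, 17: $t3=28%17=11
after add $t3, $t3, 19: $t3=11+19=30
after sub $t1, $t1, 2: $t1=10-2=8
cmp $t1, 0  (cmp 8,0)
bgt loop: taken
after rem $t3, $t3, 17: $t3=30%17=13
after add $t3, $t3, 19: $t3=13+19=32
after sub $t1, $t1, 2: $t1=8-2=6
cmp $t1, 0  (cmp 6,0)
bgt loop: taken
after rem $t3, $t3, 17: $t3=32%17=15
after add $t3, $t3, 19: $t3=15+19=34
after sub $t1, $t1, 2: $t1=6-2=4
cmp $t1, 0  (cmp 4,0)
bgt loop: taken
after rem $t3, $t3, 17: $t3=34%17=0
after add $t3, $t3, 19: $t3=0+19=19
after sub $t1, $t1, 2: $t1=4-2=2
cmp $t1, 0  (cmp 2,0)
bgt loop: taken
after rem $t3, $t3, 17: $t3=19%17=2
after add $t3, $t3, 19: $t3=2+19=21
after sub $t1, $t1, 2: $t1=2-2=0
cmp $t1, 0  (cmp 0,0)
bgt loop: not taken
halt.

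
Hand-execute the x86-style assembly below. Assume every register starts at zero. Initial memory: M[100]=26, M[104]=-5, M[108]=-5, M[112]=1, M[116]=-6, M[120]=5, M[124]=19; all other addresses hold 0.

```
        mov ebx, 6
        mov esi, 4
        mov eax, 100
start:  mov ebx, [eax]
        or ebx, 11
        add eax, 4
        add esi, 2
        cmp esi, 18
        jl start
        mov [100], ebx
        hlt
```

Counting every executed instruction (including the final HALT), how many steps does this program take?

47

after mov ebx, 6: ebx=6
after mov esi, 4: esi=4
after mov eax, 100: eax=100
after mov ebx, [eax]: ebx=M[100]=26
after or ebx, 11: ebx=26|11=27
after add eax, 4: eax=100+4=104
after add esi, 2: esi=4+2=6
cmp esi, 18  (cmp 6,18)
jl start: taken
after mov ebx, [eax]: ebx=M[104]=-5
after or ebx, 11: ebx=(-5)|11=-5
after add eax, 4: eax=104+4=108
after add esi, 2: esi=6+2=8
cmp esi, 18  (cmp 8,18)
jl start: taken
after mov ebx, [eax]: ebx=M[108]=-5
after or ebx, 11: ebx=(-5)|11=-5
after add eax, 4: eax=108+4=112
after add esi, 2: esi=8+2=10
cmp esi, 18  (cmp 10,18)
jl start: taken
after mov ebx, [eax]: ebx=M[112]=1
after or ebx, 11: ebx=1|11=11
after add eax, 4: eax=112+4=116
after add esi, 2: esi=10+2=12
cmp esi, 18  (cmp 12,18)
jl start: taken
after mov ebx, [eax]: ebx=M[116]=-6
after or ebx, 11: ebx=(-6)|11=-5
after add eax, 4: eax=116+4=120
after add esi, 2: esi=12+2=14
cmp esi, 18  (cmp 14,18)
jl start: taken
after mov ebx, [eax]: ebx=M[120]=5
after or ebx, 11: ebx=5|11=15
after add eax, 4: eax=120+4=124
after add esi, 2: esi=14+2=16
cmp esi, 18  (cmp 16,18)
jl start: taken
after mov ebx, [eax]: ebx=M[124]=19
after or ebx, 11: ebx=19|11=27
after add eax, 4: eax=124+4=128
after add esi, 2: esi=16+2=18
cmp esi, 18  (cmp 18,18)
jl start: not taken
mov [100], ebx → M[100]=27
halt.
Total executed instructions: 47.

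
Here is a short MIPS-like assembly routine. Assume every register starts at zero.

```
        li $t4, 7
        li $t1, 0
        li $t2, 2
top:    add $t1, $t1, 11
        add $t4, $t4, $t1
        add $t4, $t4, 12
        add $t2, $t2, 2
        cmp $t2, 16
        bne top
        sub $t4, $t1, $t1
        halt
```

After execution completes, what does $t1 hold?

$t4=7
$t1=0
$t2=2
$t1=0+11=11
$t4=7+11=18
$t4=18+12=30
$t2=2+2=4
cmp $t2, 16  (cmp 4,16)
bne top: taken
$t1=11+11=22
$t4=30+22=52
$t4=52+12=64
$t2=4+2=6
cmp $t2, 16  (cmp 6,16)
bne top: taken
$t1=22+11=33
$t4=64+33=97
$t4=97+12=109
$t2=6+2=8
cmp $t2, 16  (cmp 8,16)
bne top: taken
$t1=33+11=44
$t4=109+44=153
$t4=153+12=165
$t2=8+2=10
cmp $t2, 16  (cmp 10,16)
bne top: taken
$t1=44+11=55
$t4=165+55=220
$t4=220+12=232
$t2=10+2=12
cmp $t2, 16  (cmp 12,16)
bne top: taken
$t1=55+11=66
$t4=232+66=298
$t4=298+12=310
$t2=12+2=14
cmp $t2, 16  (cmp 14,16)
bne top: taken
$t1=66+11=77
$t4=310+77=387
$t4=387+12=399
$t2=14+2=16
cmp $t2, 16  (cmp 16,16)
bne top: not taken
$t4=77-77=0
halt.

77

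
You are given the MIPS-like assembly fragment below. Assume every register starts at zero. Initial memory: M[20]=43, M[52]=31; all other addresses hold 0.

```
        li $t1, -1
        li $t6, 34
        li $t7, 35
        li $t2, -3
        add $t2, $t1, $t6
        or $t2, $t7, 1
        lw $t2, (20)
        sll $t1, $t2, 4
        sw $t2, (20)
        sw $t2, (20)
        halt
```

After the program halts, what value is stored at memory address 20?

after li $t1, -1: $t1=-1
after li $t6, 34: $t6=34
after li $t7, 35: $t7=35
after li $t2, -3: $t2=-3
after add $t2, $t1, $t6: $t2=(-1)+34=33
after or $t2, $t7, 1: $t2=35|1=35
after lw $t2, (20): $t2=M[20]=43
after sll $t1, $t2, 4: $t1=43<<4=688
sw $t2, (20) → M[20]=43
sw $t2, (20) → M[20]=43
halt.

43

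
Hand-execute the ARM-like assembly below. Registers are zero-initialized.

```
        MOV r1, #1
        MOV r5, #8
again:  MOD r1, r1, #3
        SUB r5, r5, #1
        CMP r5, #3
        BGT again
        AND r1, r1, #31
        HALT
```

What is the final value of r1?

1

MOV r1, #1 → r1=1
MOV r5, #8 → r5=8
MOD r1, r1, #3 → r1=1%3=1
SUB r5, r5, #1 → r5=8-1=7
CMP r5, #3  (cmp 7,3)
BGT again: taken
MOD r1, r1, #3 → r1=1%3=1
SUB r5, r5, #1 → r5=7-1=6
CMP r5, #3  (cmp 6,3)
BGT again: taken
MOD r1, r1, #3 → r1=1%3=1
SUB r5, r5, #1 → r5=6-1=5
CMP r5, #3  (cmp 5,3)
BGT again: taken
MOD r1, r1, #3 → r1=1%3=1
SUB r5, r5, #1 → r5=5-1=4
CMP r5, #3  (cmp 4,3)
BGT again: taken
MOD r1, r1, #3 → r1=1%3=1
SUB r5, r5, #1 → r5=4-1=3
CMP r5, #3  (cmp 3,3)
BGT again: not taken
AND r1, r1, #31 → r1=1&31=1
halt.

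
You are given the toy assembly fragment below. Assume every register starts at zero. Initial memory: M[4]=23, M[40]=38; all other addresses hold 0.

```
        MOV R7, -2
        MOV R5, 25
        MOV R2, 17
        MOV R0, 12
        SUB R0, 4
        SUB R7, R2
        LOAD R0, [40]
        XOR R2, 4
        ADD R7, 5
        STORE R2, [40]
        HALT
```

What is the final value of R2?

21

R7=-2
R5=25
R2=17
R0=12
R0=12-4=8
R7=(-2)-17=-19
R0=M[40]=38
R2=17^4=21
R7=(-19)+5=-14
STORE R2, [40] → M[40]=21
halt.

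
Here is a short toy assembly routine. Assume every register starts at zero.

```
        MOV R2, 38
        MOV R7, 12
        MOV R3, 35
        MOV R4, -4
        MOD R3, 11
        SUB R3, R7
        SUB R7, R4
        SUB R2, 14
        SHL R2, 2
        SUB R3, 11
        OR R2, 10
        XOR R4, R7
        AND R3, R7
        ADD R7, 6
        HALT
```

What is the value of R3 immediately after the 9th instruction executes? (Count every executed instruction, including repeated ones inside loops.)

-10

R2=38
R7=12
R3=35
R4=-4
R3=35%11=2
R3=2-12=-10
R7=12-(-4)=16
R2=38-14=24
R2=24<<2=96
After step 9: R3 = -10.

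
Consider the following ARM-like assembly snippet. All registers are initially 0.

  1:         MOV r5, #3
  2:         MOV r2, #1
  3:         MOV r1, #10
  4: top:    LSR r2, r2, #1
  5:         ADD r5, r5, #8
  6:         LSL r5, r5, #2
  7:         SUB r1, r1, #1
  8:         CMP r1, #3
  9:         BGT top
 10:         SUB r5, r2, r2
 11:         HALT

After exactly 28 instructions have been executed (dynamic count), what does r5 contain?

after MOV r5, #3: r5=3
after MOV r2, #1: r2=1
after MOV r1, #10: r1=10
after LSR r2, r2, #1: r2=1>>1=0
after ADD r5, r5, #8: r5=3+8=11
after LSL r5, r5, #2: r5=11<<2=44
after SUB r1, r1, #1: r1=10-1=9
CMP r1, #3  (cmp 9,3)
BGT top: taken
after LSR r2, r2, #1: r2=0>>1=0
after ADD r5, r5, #8: r5=44+8=52
after LSL r5, r5, #2: r5=52<<2=208
after SUB r1, r1, #1: r1=9-1=8
CMP r1, #3  (cmp 8,3)
BGT top: taken
after LSR r2, r2, #1: r2=0>>1=0
after ADD r5, r5, #8: r5=208+8=216
after LSL r5, r5, #2: r5=216<<2=864
after SUB r1, r1, #1: r1=8-1=7
CMP r1, #3  (cmp 7,3)
BGT top: taken
after LSR r2, r2, #1: r2=0>>1=0
after ADD r5, r5, #8: r5=864+8=872
after LSL r5, r5, #2: r5=872<<2=3488
after SUB r1, r1, #1: r1=7-1=6
CMP r1, #3  (cmp 6,3)
BGT top: taken
after LSR r2, r2, #1: r2=0>>1=0
After step 28: r5 = 3488.

3488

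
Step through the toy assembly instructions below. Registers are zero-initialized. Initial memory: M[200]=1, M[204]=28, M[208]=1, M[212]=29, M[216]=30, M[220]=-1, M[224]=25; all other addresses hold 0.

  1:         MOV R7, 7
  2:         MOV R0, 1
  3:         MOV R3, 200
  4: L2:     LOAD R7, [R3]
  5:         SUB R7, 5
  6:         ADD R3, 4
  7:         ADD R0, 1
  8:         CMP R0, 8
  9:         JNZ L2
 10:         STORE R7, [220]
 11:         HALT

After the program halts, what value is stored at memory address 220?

MOV R7, 7 → R7=7
MOV R0, 1 → R0=1
MOV R3, 200 → R3=200
LOAD R7, [R3] → R7=M[200]=1
SUB R7, 5 → R7=1-5=-4
ADD R3, 4 → R3=200+4=204
ADD R0, 1 → R0=1+1=2
CMP R0, 8  (cmp 2,8)
JNZ L2: taken
LOAD R7, [R3] → R7=M[204]=28
SUB R7, 5 → R7=28-5=23
ADD R3, 4 → R3=204+4=208
ADD R0, 1 → R0=2+1=3
CMP R0, 8  (cmp 3,8)
JNZ L2: taken
LOAD R7, [R3] → R7=M[208]=1
SUB R7, 5 → R7=1-5=-4
ADD R3, 4 → R3=208+4=212
ADD R0, 1 → R0=3+1=4
CMP R0, 8  (cmp 4,8)
JNZ L2: taken
LOAD R7, [R3] → R7=M[212]=29
SUB R7, 5 → R7=29-5=24
ADD R3, 4 → R3=212+4=216
ADD R0, 1 → R0=4+1=5
CMP R0, 8  (cmp 5,8)
JNZ L2: taken
LOAD R7, [R3] → R7=M[216]=30
SUB R7, 5 → R7=30-5=25
ADD R3, 4 → R3=216+4=220
ADD R0, 1 → R0=5+1=6
CMP R0, 8  (cmp 6,8)
JNZ L2: taken
LOAD R7, [R3] → R7=M[220]=-1
SUB R7, 5 → R7=(-1)-5=-6
ADD R3, 4 → R3=220+4=224
ADD R0, 1 → R0=6+1=7
CMP R0, 8  (cmp 7,8)
JNZ L2: taken
LOAD R7, [R3] → R7=M[224]=25
SUB R7, 5 → R7=25-5=20
ADD R3, 4 → R3=224+4=228
ADD R0, 1 → R0=7+1=8
CMP R0, 8  (cmp 8,8)
JNZ L2: not taken
STORE R7, [220] → M[220]=20
halt.

20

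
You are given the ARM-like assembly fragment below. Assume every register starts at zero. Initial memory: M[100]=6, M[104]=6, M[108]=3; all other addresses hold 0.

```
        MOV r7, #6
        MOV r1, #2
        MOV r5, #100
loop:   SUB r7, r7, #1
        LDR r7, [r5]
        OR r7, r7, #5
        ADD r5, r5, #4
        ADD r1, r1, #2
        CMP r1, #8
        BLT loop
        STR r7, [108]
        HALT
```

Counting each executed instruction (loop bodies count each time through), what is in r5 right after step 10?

104

r7=6
r1=2
r5=100
r7=6-1=5
r7=M[100]=6
r7=6|5=7
r5=100+4=104
r1=2+2=4
CMP r1, #8  (cmp 4,8)
BLT loop: taken
After step 10: r5 = 104.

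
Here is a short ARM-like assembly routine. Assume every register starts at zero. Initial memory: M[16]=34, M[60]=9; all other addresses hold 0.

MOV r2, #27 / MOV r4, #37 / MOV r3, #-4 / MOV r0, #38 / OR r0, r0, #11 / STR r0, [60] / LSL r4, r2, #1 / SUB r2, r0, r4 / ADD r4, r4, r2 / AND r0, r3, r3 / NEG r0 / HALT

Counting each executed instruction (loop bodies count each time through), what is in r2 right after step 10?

-7

MOV r2, #27 → r2=27
MOV r4, #37 → r4=37
MOV r3, #-4 → r3=-4
MOV r0, #38 → r0=38
OR r0, r0, #11 → r0=38|11=47
STR r0, [60] → M[60]=47
LSL r4, r2, #1 → r4=27<<1=54
SUB r2, r0, r4 → r2=47-54=-7
ADD r4, r4, r2 → r4=54+(-7)=47
AND r0, r3, r3 → r0=(-4)&(-4)=-4
After step 10: r2 = -7.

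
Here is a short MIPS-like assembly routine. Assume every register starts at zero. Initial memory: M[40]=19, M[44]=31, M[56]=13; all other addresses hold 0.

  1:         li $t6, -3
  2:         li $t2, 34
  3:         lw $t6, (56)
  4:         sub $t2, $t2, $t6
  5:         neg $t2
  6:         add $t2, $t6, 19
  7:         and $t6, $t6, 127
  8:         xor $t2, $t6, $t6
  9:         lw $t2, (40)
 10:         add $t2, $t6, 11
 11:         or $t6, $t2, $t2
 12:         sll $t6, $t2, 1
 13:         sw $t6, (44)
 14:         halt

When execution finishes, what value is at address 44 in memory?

li $t6, -3 → $t6=-3
li $t2, 34 → $t2=34
lw $t6, (56) → $t6=M[56]=13
sub $t2, $t2, $t6 → $t2=34-13=21
neg $t2 → $t2=-(21)=-21
add $t2, $t6, 19 → $t2=13+19=32
and $t6, $t6, 127 → $t6=13&127=13
xor $t2, $t6, $t6 → $t2=13^13=0
lw $t2, (40) → $t2=M[40]=19
add $t2, $t6, 11 → $t2=13+11=24
or $t6, $t2, $t2 → $t6=24|24=24
sll $t6, $t2, 1 → $t6=24<<1=48
sw $t6, (44) → M[44]=48
halt.

48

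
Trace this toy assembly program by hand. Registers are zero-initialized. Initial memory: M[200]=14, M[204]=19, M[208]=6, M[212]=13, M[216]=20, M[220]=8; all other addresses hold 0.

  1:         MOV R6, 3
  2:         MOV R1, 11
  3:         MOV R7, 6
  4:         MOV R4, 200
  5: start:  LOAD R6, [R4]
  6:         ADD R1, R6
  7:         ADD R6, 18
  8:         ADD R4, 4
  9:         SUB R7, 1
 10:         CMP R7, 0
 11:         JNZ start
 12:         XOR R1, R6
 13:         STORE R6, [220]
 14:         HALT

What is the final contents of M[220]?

26

MOV R6, 3 → R6=3
MOV R1, 11 → R1=11
MOV R7, 6 → R7=6
MOV R4, 200 → R4=200
LOAD R6, [R4] → R6=M[200]=14
ADD R1, R6 → R1=11+14=25
ADD R6, 18 → R6=14+18=32
ADD R4, 4 → R4=200+4=204
SUB R7, 1 → R7=6-1=5
CMP R7, 0  (cmp 5,0)
JNZ start: taken
LOAD R6, [R4] → R6=M[204]=19
ADD R1, R6 → R1=25+19=44
ADD R6, 18 → R6=19+18=37
ADD R4, 4 → R4=204+4=208
SUB R7, 1 → R7=5-1=4
CMP R7, 0  (cmp 4,0)
JNZ start: taken
LOAD R6, [R4] → R6=M[208]=6
ADD R1, R6 → R1=44+6=50
ADD R6, 18 → R6=6+18=24
ADD R4, 4 → R4=208+4=212
SUB R7, 1 → R7=4-1=3
CMP R7, 0  (cmp 3,0)
JNZ start: taken
LOAD R6, [R4] → R6=M[212]=13
ADD R1, R6 → R1=50+13=63
ADD R6, 18 → R6=13+18=31
ADD R4, 4 → R4=212+4=216
SUB R7, 1 → R7=3-1=2
CMP R7, 0  (cmp 2,0)
JNZ start: taken
LOAD R6, [R4] → R6=M[216]=20
ADD R1, R6 → R1=63+20=83
ADD R6, 18 → R6=20+18=38
ADD R4, 4 → R4=216+4=220
SUB R7, 1 → R7=2-1=1
CMP R7, 0  (cmp 1,0)
JNZ start: taken
LOAD R6, [R4] → R6=M[220]=8
ADD R1, R6 → R1=83+8=91
ADD R6, 18 → R6=8+18=26
ADD R4, 4 → R4=220+4=224
SUB R7, 1 → R7=1-1=0
CMP R7, 0  (cmp 0,0)
JNZ start: not taken
XOR R1, R6 → R1=91^26=65
STORE R6, [220] → M[220]=26
halt.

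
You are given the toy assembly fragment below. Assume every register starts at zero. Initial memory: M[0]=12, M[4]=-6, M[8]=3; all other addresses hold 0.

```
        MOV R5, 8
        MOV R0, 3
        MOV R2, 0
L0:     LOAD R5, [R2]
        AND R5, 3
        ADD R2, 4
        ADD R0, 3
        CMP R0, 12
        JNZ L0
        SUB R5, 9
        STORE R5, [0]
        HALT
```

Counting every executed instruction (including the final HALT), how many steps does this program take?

after MOV R5, 8: R5=8
after MOV R0, 3: R0=3
after MOV R2, 0: R2=0
after LOAD R5, [R2]: R5=M[0]=12
after AND R5, 3: R5=12&3=0
after ADD R2, 4: R2=0+4=4
after ADD R0, 3: R0=3+3=6
CMP R0, 12  (cmp 6,12)
JNZ L0: taken
after LOAD R5, [R2]: R5=M[4]=-6
after AND R5, 3: R5=(-6)&3=2
after ADD R2, 4: R2=4+4=8
after ADD R0, 3: R0=6+3=9
CMP R0, 12  (cmp 9,12)
JNZ L0: taken
after LOAD R5, [R2]: R5=M[8]=3
after AND R5, 3: R5=3&3=3
after ADD R2, 4: R2=8+4=12
after ADD R0, 3: R0=9+3=12
CMP R0, 12  (cmp 12,12)
JNZ L0: not taken
after SUB R5, 9: R5=3-9=-6
STORE R5, [0] → M[0]=-6
halt.
Total executed instructions: 24.

24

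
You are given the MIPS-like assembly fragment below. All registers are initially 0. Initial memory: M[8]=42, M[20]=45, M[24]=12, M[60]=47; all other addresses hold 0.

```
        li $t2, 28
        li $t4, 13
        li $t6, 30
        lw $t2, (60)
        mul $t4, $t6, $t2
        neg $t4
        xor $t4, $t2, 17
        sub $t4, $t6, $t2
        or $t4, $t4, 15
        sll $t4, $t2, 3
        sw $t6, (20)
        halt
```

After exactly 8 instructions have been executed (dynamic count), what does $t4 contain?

$t2=28
$t4=13
$t6=30
$t2=M[60]=47
$t4=30*47=1410
$t4=-(1410)=-1410
$t4=47^17=62
$t4=30-47=-17
After step 8: $t4 = -17.

-17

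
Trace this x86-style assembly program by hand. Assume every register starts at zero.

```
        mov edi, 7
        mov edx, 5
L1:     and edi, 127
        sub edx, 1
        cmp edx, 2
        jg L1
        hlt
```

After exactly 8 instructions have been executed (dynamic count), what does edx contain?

3

after mov edi, 7: edi=7
after mov edx, 5: edx=5
after and edi, 127: edi=7&127=7
after sub edx, 1: edx=5-1=4
cmp edx, 2  (cmp 4,2)
jg L1: taken
after and edi, 127: edi=7&127=7
after sub edx, 1: edx=4-1=3
After step 8: edx = 3.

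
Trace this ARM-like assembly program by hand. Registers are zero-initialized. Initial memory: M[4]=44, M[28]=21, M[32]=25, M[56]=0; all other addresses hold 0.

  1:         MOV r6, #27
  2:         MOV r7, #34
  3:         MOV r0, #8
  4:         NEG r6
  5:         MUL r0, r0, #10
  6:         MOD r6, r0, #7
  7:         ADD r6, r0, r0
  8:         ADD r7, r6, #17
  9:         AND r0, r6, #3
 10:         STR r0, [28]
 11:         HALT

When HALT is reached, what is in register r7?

177

after MOV r6, #27: r6=27
after MOV r7, #34: r7=34
after MOV r0, #8: r0=8
after NEG r6: r6=-(27)=-27
after MUL r0, r0, #10: r0=8*10=80
after MOD r6, r0, #7: r6=80%7=3
after ADD r6, r0, r0: r6=80+80=160
after ADD r7, r6, #17: r7=160+17=177
after AND r0, r6, #3: r0=160&3=0
STR r0, [28] → M[28]=0
halt.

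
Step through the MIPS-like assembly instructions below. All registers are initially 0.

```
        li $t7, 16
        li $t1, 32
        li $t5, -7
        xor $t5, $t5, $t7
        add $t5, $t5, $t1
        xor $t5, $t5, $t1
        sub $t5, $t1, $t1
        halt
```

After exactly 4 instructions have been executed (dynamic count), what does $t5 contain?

$t7=16
$t1=32
$t5=-7
$t5=(-7)^16=-23
After step 4: $t5 = -23.

-23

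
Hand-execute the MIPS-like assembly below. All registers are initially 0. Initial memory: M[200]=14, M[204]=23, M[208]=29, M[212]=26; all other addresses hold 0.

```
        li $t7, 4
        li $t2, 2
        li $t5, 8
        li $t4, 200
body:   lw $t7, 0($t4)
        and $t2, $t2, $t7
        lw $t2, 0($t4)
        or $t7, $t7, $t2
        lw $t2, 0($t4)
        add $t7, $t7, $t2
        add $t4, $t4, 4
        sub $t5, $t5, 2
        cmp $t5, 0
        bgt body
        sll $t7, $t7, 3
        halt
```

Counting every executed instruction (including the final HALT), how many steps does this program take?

$t7=4
$t2=2
$t5=8
$t4=200
$t7=M[200]=14
$t2=2&14=2
$t2=M[200]=14
$t7=14|14=14
$t2=M[200]=14
$t7=14+14=28
$t4=200+4=204
$t5=8-2=6
cmp $t5, 0  (cmp 6,0)
bgt body: taken
$t7=M[204]=23
$t2=14&23=6
$t2=M[204]=23
$t7=23|23=23
$t2=M[204]=23
$t7=23+23=46
$t4=204+4=208
$t5=6-2=4
cmp $t5, 0  (cmp 4,0)
bgt body: taken
$t7=M[208]=29
$t2=23&29=21
$t2=M[208]=29
$t7=29|29=29
$t2=M[208]=29
$t7=29+29=58
$t4=208+4=212
$t5=4-2=2
cmp $t5, 0  (cmp 2,0)
bgt body: taken
$t7=M[212]=26
$t2=29&26=24
$t2=M[212]=26
$t7=26|26=26
$t2=M[212]=26
$t7=26+26=52
$t4=212+4=216
$t5=2-2=0
cmp $t5, 0  (cmp 0,0)
bgt body: not taken
$t7=52<<3=416
halt.
Total executed instructions: 46.

46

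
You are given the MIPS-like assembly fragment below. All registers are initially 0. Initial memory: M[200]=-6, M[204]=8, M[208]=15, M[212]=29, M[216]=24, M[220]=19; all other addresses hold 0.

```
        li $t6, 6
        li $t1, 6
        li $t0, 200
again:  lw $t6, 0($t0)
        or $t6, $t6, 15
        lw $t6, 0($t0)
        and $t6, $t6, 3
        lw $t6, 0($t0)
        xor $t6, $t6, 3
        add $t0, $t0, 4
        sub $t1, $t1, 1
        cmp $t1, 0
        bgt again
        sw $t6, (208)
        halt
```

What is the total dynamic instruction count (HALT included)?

65

after li $t6, 6: $t6=6
after li $t1, 6: $t1=6
after li $t0, 200: $t0=200
after lw $t6, 0($t0): $t6=M[200]=-6
after or $t6, $t6, 15: $t6=(-6)|15=-1
after lw $t6, 0($t0): $t6=M[200]=-6
after and $t6, $t6, 3: $t6=(-6)&3=2
after lw $t6, 0($t0): $t6=M[200]=-6
after xor $t6, $t6, 3: $t6=(-6)^3=-7
after add $t0, $t0, 4: $t0=200+4=204
after sub $t1, $t1, 1: $t1=6-1=5
cmp $t1, 0  (cmp 5,0)
bgt again: taken
after lw $t6, 0($t0): $t6=M[204]=8
after or $t6, $t6, 15: $t6=8|15=15
after lw $t6, 0($t0): $t6=M[204]=8
after and $t6, $t6, 3: $t6=8&3=0
after lw $t6, 0($t0): $t6=M[204]=8
after xor $t6, $t6, 3: $t6=8^3=11
after add $t0, $t0, 4: $t0=204+4=208
after sub $t1, $t1, 1: $t1=5-1=4
cmp $t1, 0  (cmp 4,0)
bgt again: taken
after lw $t6, 0($t0): $t6=M[208]=15
after or $t6, $t6, 15: $t6=15|15=15
after lw $t6, 0($t0): $t6=M[208]=15
after and $t6, $t6, 3: $t6=15&3=3
after lw $t6, 0($t0): $t6=M[208]=15
after xor $t6, $t6, 3: $t6=15^3=12
after add $t0, $t0, 4: $t0=208+4=212
after sub $t1, $t1, 1: $t1=4-1=3
cmp $t1, 0  (cmp 3,0)
bgt again: taken
after lw $t6, 0($t0): $t6=M[212]=29
after or $t6, $t6, 15: $t6=29|15=31
after lw $t6, 0($t0): $t6=M[212]=29
after and $t6, $t6, 3: $t6=29&3=1
after lw $t6, 0($t0): $t6=M[212]=29
after xor $t6, $t6, 3: $t6=29^3=30
after add $t0, $t0, 4: $t0=212+4=216
after sub $t1, $t1, 1: $t1=3-1=2
cmp $t1, 0  (cmp 2,0)
bgt again: taken
after lw $t6, 0($t0): $t6=M[216]=24
after or $t6, $t6, 15: $t6=24|15=31
after lw $t6, 0($t0): $t6=M[216]=24
after and $t6, $t6, 3: $t6=24&3=0
after lw $t6, 0($t0): $t6=M[216]=24
after xor $t6, $t6, 3: $t6=24^3=27
after add $t0, $t0, 4: $t0=216+4=220
after sub $t1, $t1, 1: $t1=2-1=1
cmp $t1, 0  (cmp 1,0)
bgt again: taken
after lw $t6, 0($t0): $t6=M[220]=19
after or $t6, $t6, 15: $t6=19|15=31
after lw $t6, 0($t0): $t6=M[220]=19
after and $t6, $t6, 3: $t6=19&3=3
after lw $t6, 0($t0): $t6=M[220]=19
after xor $t6, $t6, 3: $t6=19^3=16
after add $t0, $t0, 4: $t0=220+4=224
after sub $t1, $t1, 1: $t1=1-1=0
cmp $t1, 0  (cmp 0,0)
bgt again: not taken
sw $t6, (208) → M[208]=16
halt.
Total executed instructions: 65.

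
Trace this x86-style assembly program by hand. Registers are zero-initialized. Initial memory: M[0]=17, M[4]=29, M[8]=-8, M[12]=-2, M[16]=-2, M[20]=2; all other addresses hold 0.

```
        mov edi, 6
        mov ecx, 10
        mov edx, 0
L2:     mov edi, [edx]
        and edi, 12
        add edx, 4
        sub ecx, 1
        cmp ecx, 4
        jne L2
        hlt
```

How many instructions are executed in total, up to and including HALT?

40

mov edi, 6 → edi=6
mov ecx, 10 → ecx=10
mov edx, 0 → edx=0
mov edi, [edx] → edi=M[0]=17
and edi, 12 → edi=17&12=0
add edx, 4 → edx=0+4=4
sub ecx, 1 → ecx=10-1=9
cmp ecx, 4  (cmp 9,4)
jne L2: taken
mov edi, [edx] → edi=M[4]=29
and edi, 12 → edi=29&12=12
add edx, 4 → edx=4+4=8
sub ecx, 1 → ecx=9-1=8
cmp ecx, 4  (cmp 8,4)
jne L2: taken
mov edi, [edx] → edi=M[8]=-8
and edi, 12 → edi=(-8)&12=8
add edx, 4 → edx=8+4=12
sub ecx, 1 → ecx=8-1=7
cmp ecx, 4  (cmp 7,4)
jne L2: taken
mov edi, [edx] → edi=M[12]=-2
and edi, 12 → edi=(-2)&12=12
add edx, 4 → edx=12+4=16
sub ecx, 1 → ecx=7-1=6
cmp ecx, 4  (cmp 6,4)
jne L2: taken
mov edi, [edx] → edi=M[16]=-2
and edi, 12 → edi=(-2)&12=12
add edx, 4 → edx=16+4=20
sub ecx, 1 → ecx=6-1=5
cmp ecx, 4  (cmp 5,4)
jne L2: taken
mov edi, [edx] → edi=M[20]=2
and edi, 12 → edi=2&12=0
add edx, 4 → edx=20+4=24
sub ecx, 1 → ecx=5-1=4
cmp ecx, 4  (cmp 4,4)
jne L2: not taken
halt.
Total executed instructions: 40.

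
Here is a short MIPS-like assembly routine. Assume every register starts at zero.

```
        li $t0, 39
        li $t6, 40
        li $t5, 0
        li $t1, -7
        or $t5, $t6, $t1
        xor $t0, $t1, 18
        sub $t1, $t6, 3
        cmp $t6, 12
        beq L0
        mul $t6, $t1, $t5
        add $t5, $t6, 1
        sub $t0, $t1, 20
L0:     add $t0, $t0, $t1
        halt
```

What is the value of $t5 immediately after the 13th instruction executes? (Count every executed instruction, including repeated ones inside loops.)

-258

$t0=39
$t6=40
$t5=0
$t1=-7
$t5=40|(-7)=-7
$t0=(-7)^18=-21
$t1=40-3=37
cmp $t6, 12  (cmp 40,12)
beq L0: not taken
$t6=37*(-7)=-259
$t5=(-259)+1=-258
$t0=37-20=17
$t0=17+37=54
After step 13: $t5 = -258.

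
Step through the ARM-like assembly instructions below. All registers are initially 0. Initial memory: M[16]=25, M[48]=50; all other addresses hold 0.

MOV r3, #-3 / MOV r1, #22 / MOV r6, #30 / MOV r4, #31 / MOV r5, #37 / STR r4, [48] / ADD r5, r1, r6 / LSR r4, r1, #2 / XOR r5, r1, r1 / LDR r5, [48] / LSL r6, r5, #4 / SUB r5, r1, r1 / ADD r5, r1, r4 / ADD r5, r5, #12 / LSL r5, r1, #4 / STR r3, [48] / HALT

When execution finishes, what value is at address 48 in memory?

-3

MOV r3, #-3 → r3=-3
MOV r1, #22 → r1=22
MOV r6, #30 → r6=30
MOV r4, #31 → r4=31
MOV r5, #37 → r5=37
STR r4, [48] → M[48]=31
ADD r5, r1, r6 → r5=22+30=52
LSR r4, r1, #2 → r4=22>>2=5
XOR r5, r1, r1 → r5=22^22=0
LDR r5, [48] → r5=M[48]=31
LSL r6, r5, #4 → r6=31<<4=496
SUB r5, r1, r1 → r5=22-22=0
ADD r5, r1, r4 → r5=22+5=27
ADD r5, r5, #12 → r5=27+12=39
LSL r5, r1, #4 → r5=22<<4=352
STR r3, [48] → M[48]=-3
halt.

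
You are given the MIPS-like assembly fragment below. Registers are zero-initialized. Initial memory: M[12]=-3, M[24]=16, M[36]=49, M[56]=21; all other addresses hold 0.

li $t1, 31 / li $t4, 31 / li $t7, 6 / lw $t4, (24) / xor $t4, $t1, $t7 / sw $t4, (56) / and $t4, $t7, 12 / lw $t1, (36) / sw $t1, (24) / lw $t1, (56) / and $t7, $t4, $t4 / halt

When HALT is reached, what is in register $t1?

$t1=31
$t4=31
$t7=6
$t4=M[24]=16
$t4=31^6=25
sw $t4, (56) → M[56]=25
$t4=6&12=4
$t1=M[36]=49
sw $t1, (24) → M[24]=49
$t1=M[56]=25
$t7=4&4=4
halt.

25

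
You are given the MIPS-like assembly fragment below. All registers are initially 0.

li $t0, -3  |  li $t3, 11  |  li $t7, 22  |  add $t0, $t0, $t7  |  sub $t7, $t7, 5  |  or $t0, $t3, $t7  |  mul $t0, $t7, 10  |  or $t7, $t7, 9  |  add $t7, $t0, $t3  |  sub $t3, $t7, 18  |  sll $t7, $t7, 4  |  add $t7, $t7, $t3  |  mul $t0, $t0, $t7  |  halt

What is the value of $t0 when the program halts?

520030

li $t0, -3 → $t0=-3
li $t3, 11 → $t3=11
li $t7, 22 → $t7=22
add $t0, $t0, $t7 → $t0=(-3)+22=19
sub $t7, $t7, 5 → $t7=22-5=17
or $t0, $t3, $t7 → $t0=11|17=27
mul $t0, $t7, 10 → $t0=17*10=170
or $t7, $t7, 9 → $t7=17|9=25
add $t7, $t0, $t3 → $t7=170+11=181
sub $t3, $t7, 18 → $t3=181-18=163
sll $t7, $t7, 4 → $t7=181<<4=2896
add $t7, $t7, $t3 → $t7=2896+163=3059
mul $t0, $t0, $t7 → $t0=170*3059=520030
halt.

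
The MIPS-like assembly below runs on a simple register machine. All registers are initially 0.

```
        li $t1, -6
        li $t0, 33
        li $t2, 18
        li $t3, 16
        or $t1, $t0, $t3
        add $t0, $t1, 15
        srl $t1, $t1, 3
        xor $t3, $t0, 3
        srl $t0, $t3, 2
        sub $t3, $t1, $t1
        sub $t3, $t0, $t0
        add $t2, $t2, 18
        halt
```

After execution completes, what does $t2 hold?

$t1=-6
$t0=33
$t2=18
$t3=16
$t1=33|16=49
$t0=49+15=64
$t1=49>>3=6
$t3=64^3=67
$t0=67>>2=16
$t3=6-6=0
$t3=16-16=0
$t2=18+18=36
halt.

36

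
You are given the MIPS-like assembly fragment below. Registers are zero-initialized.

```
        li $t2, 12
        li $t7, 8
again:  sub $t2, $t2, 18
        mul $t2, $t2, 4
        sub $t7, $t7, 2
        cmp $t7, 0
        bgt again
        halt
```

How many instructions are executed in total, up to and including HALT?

$t2=12
$t7=8
$t2=12-18=-6
$t2=(-6)*4=-24
$t7=8-2=6
cmp $t7, 0  (cmp 6,0)
bgt again: taken
$t2=(-24)-18=-42
$t2=(-42)*4=-168
$t7=6-2=4
cmp $t7, 0  (cmp 4,0)
bgt again: taken
$t2=(-168)-18=-186
$t2=(-186)*4=-744
$t7=4-2=2
cmp $t7, 0  (cmp 2,0)
bgt again: taken
$t2=(-744)-18=-762
$t2=(-762)*4=-3048
$t7=2-2=0
cmp $t7, 0  (cmp 0,0)
bgt again: not taken
halt.
Total executed instructions: 23.

23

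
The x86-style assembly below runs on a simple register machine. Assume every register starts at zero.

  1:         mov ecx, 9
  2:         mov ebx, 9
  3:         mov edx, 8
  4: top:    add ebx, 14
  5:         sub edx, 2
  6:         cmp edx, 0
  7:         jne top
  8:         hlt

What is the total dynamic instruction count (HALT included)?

20

ecx=9
ebx=9
edx=8
ebx=9+14=23
edx=8-2=6
cmp edx, 0  (cmp 6,0)
jne top: taken
ebx=23+14=37
edx=6-2=4
cmp edx, 0  (cmp 4,0)
jne top: taken
ebx=37+14=51
edx=4-2=2
cmp edx, 0  (cmp 2,0)
jne top: taken
ebx=51+14=65
edx=2-2=0
cmp edx, 0  (cmp 0,0)
jne top: not taken
halt.
Total executed instructions: 20.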